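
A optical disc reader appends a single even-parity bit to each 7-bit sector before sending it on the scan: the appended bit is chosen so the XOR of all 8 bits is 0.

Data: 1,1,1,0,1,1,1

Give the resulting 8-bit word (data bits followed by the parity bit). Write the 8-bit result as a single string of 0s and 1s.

XOR of the 7 data bits: 1⊕1⊕1⊕0⊕1⊕1⊕1 = 0
Parity bit = 0 (so all 8 bits XOR to 0).

11101110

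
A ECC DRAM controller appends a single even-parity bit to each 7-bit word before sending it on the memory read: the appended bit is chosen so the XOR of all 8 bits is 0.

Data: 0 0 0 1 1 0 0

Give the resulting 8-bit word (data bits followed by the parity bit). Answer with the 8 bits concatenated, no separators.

XOR of the 7 data bits: 0⊕0⊕0⊕1⊕1⊕0⊕0 = 0
Parity bit = 0 (so all 8 bits XOR to 0).

00011000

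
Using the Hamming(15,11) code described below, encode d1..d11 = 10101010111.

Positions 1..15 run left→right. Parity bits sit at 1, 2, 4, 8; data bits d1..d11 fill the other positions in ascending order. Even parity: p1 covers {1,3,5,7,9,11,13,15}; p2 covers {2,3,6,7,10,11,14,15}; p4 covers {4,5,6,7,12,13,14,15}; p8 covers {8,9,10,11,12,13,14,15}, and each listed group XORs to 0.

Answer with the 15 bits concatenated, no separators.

Place data at non-parity positions: p1 p2 1 p4 0 1 0 p8 1 0 1 0 1 1 1
p1 (pos 1,3,5,7,9,11,13,15): XOR of data positions = 1⊕0⊕0⊕1⊕1⊕1⊕1 = 1
p2 (pos 2,3,6,7,10,11,14,15): XOR of data positions = 1⊕1⊕0⊕0⊕1⊕1⊕1 = 1
p4 (pos 4,5,6,7,12,13,14,15): XOR of data positions = 0⊕1⊕0⊕0⊕1⊕1⊕1 = 0
p8 (pos 8,9,10,11,12,13,14,15): XOR of data positions = 1⊕0⊕1⊕0⊕1⊕1⊕1 = 1
Codeword: 111001011010111

111001011010111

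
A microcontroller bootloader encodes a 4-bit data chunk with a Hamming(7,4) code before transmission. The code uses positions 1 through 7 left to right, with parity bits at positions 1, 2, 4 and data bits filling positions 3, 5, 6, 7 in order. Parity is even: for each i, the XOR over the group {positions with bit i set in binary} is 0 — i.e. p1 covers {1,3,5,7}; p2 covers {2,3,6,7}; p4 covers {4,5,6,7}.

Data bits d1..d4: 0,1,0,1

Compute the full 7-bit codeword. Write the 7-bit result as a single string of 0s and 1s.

0100101

Place data at non-parity positions: p1 p2 0 p4 1 0 1
p1 (pos 1,3,5,7): XOR of data positions = 0⊕1⊕1 = 0
p2 (pos 2,3,6,7): XOR of data positions = 0⊕0⊕1 = 1
p4 (pos 4,5,6,7): XOR of data positions = 1⊕0⊕1 = 0
Codeword: 0100101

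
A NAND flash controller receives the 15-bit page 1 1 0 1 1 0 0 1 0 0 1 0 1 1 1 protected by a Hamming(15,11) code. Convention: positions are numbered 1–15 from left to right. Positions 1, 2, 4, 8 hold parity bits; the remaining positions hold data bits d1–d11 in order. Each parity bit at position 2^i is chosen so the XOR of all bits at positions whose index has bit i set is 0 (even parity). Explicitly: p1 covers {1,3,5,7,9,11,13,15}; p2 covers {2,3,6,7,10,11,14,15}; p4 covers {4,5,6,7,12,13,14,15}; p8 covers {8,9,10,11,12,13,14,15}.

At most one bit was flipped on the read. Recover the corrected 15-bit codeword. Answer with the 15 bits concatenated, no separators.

110110010010011

s1 (pos 1,3,5,7,9,11,13,15): 1⊕0⊕1⊕0⊕0⊕1⊕1⊕1 = 1
s2 (pos 2,3,6,7,10,11,14,15): 1⊕0⊕0⊕0⊕0⊕1⊕1⊕1 = 0
s4 (pos 4,5,6,7,12,13,14,15): 1⊕1⊕0⊕0⊕0⊕1⊕1⊕1 = 1
s8 (pos 8,9,10,11,12,13,14,15): 1⊕0⊕0⊕1⊕0⊕1⊕1⊕1 = 1
Syndrome s8…s1 = 1101 → error at position 13.
Flip position 13: 110110010010111 → 110110010010011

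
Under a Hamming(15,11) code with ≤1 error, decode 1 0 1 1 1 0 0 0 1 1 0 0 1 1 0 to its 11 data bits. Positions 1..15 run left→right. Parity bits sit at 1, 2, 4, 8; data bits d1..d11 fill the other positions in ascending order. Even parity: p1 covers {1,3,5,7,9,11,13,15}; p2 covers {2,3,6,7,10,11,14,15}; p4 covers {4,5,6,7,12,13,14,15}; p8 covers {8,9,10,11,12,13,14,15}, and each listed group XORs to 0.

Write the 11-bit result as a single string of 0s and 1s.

01001100110

s1 (pos 1,3,5,7,9,11,13,15): 1⊕1⊕1⊕0⊕1⊕0⊕1⊕0 = 1
s2 (pos 2,3,6,7,10,11,14,15): 0⊕1⊕0⊕0⊕1⊕0⊕1⊕0 = 1
s4 (pos 4,5,6,7,12,13,14,15): 1⊕1⊕0⊕0⊕0⊕1⊕1⊕0 = 0
s8 (pos 8,9,10,11,12,13,14,15): 0⊕1⊕1⊕0⊕0⊕1⊕1⊕0 = 0
Syndrome s8…s1 = 0011 → error at position 3.
Flip position 3: 101110001100110 → 100110001100110
Read data bits from positions 3,5,6,7,9,10,11,12,13,14,15: 01001100110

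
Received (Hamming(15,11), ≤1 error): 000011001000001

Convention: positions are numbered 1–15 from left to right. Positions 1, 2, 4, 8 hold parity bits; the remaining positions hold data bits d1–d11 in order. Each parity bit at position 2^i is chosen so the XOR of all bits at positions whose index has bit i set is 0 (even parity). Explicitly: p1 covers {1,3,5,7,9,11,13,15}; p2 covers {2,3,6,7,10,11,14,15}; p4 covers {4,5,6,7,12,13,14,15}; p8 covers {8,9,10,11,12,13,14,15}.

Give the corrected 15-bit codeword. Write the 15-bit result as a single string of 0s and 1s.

s1 (pos 1,3,5,7,9,11,13,15): 0⊕0⊕1⊕0⊕1⊕0⊕0⊕1 = 1
s2 (pos 2,3,6,7,10,11,14,15): 0⊕0⊕1⊕0⊕0⊕0⊕0⊕1 = 0
s4 (pos 4,5,6,7,12,13,14,15): 0⊕1⊕1⊕0⊕0⊕0⊕0⊕1 = 1
s8 (pos 8,9,10,11,12,13,14,15): 0⊕1⊕0⊕0⊕0⊕0⊕0⊕1 = 0
Syndrome s8…s1 = 0101 → error at position 5.
Flip position 5: 000011001000001 → 000001001000001

000001001000001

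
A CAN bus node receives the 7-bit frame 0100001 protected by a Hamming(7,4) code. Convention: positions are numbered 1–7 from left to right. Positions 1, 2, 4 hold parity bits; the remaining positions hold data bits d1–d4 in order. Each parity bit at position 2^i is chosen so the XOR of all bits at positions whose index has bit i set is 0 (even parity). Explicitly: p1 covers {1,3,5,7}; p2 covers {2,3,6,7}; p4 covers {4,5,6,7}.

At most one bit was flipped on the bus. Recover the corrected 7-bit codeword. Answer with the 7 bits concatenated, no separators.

0100101

s1 (pos 1,3,5,7): 0⊕0⊕0⊕1 = 1
s2 (pos 2,3,6,7): 1⊕0⊕0⊕1 = 0
s4 (pos 4,5,6,7): 0⊕0⊕0⊕1 = 1
Syndrome s4…s1 = 101 → error at position 5.
Flip position 5: 0100001 → 0100101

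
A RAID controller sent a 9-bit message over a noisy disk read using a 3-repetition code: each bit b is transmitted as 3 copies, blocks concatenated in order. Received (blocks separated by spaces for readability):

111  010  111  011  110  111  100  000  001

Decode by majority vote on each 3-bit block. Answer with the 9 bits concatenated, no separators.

101111000

Block 1 (111): 3 ones → 1
Block 2 (010): 1 one → 0
Block 3 (111): 3 ones → 1
Block 4 (011): 2 ones → 1
Block 5 (110): 2 ones → 1
Block 6 (111): 3 ones → 1
Block 7 (100): 1 one → 0
Block 8 (000): 0 ones → 0
Block 9 (001): 1 one → 0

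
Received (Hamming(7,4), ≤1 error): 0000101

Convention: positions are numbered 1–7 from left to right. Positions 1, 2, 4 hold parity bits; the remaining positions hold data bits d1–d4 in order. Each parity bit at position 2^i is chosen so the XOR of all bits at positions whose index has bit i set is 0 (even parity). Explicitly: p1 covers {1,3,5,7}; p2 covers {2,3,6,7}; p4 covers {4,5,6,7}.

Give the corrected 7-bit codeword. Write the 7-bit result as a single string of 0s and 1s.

s1 (pos 1,3,5,7): 0⊕0⊕1⊕1 = 0
s2 (pos 2,3,6,7): 0⊕0⊕0⊕1 = 1
s4 (pos 4,5,6,7): 0⊕1⊕0⊕1 = 0
Syndrome s4…s1 = 010 → error at position 2.
Flip position 2: 0000101 → 0100101

0100101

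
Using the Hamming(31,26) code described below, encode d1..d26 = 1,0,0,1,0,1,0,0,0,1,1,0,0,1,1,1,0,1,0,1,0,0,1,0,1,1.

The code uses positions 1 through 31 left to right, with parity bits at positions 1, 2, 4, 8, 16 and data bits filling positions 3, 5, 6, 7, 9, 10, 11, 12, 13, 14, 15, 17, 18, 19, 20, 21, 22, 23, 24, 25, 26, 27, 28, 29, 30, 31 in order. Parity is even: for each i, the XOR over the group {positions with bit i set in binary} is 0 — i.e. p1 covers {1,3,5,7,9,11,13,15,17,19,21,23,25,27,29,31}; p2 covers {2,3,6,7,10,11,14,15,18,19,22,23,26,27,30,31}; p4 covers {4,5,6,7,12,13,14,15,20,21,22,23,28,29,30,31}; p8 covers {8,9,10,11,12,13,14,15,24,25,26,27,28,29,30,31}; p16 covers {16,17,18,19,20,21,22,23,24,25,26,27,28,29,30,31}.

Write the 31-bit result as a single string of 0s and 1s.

0111001101000110001110101001011

Place data at non-parity positions: p1 p2 1 p4 0 0 1 p8 0 1 0 0 0 1 1 p16 0 0 1 1 1 0 1 0 1 0 0 1 0 1 1
p1 (pos 1,3,5,7,9,11,13,15,17,19,21,23,25,27,29,31): XOR of data positions = 1⊕0⊕1⊕0⊕0⊕0⊕1⊕0⊕1⊕1⊕1⊕1⊕0⊕0⊕1 = 0
p2 (pos 2,3,6,7,10,11,14,15,18,19,22,23,26,27,30,31): XOR of data positions = 1⊕0⊕1⊕1⊕0⊕1⊕1⊕0⊕1⊕0⊕1⊕0⊕0⊕1⊕1 = 1
p4 (pos 4,5,6,7,12,13,14,15,20,21,22,23,28,29,30,31): XOR of data positions = 0⊕0⊕1⊕0⊕0⊕1⊕1⊕1⊕1⊕0⊕1⊕1⊕0⊕1⊕1 = 1
p8 (pos 8,9,10,11,12,13,14,15,24,25,26,27,28,29,30,31): XOR of data positions = 0⊕1⊕0⊕0⊕0⊕1⊕1⊕0⊕1⊕0⊕0⊕1⊕0⊕1⊕1 = 1
p16 (pos 16,17,18,19,20,21,22,23,24,25,26,27,28,29,30,31): XOR of data positions = 0⊕0⊕1⊕1⊕1⊕0⊕1⊕0⊕1⊕0⊕0⊕1⊕0⊕1⊕1 = 0
Codeword: 0111001101000110001110101001011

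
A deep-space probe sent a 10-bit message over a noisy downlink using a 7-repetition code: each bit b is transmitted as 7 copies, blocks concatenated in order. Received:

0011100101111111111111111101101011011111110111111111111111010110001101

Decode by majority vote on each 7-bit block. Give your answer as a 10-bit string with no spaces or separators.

0111111110

Block 1 (0011100): 3 ones → 0
Block 2 (1011111): 6 ones → 1
Block 3 (1111111): 7 ones → 1
Block 4 (1111101): 6 ones → 1
Block 5 (1010110): 4 ones → 1
Block 6 (1111111): 7 ones → 1
Block 7 (0111111): 6 ones → 1
Block 8 (1111111): 7 ones → 1
Block 9 (1101011): 5 ones → 1
Block 10 (0001101): 3 ones → 0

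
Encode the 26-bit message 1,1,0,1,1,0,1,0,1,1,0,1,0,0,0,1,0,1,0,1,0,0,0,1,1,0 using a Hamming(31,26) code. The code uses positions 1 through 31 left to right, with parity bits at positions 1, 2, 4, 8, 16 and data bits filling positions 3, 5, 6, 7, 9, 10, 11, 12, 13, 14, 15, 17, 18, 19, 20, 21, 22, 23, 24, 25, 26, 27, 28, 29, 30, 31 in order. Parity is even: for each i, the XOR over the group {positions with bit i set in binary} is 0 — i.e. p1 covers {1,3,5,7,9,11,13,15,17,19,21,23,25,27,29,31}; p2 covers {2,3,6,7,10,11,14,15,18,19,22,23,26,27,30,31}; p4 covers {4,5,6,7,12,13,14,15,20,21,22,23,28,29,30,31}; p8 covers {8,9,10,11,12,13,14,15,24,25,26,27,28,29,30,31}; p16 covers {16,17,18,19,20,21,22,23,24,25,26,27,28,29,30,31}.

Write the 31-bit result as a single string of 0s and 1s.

Place data at non-parity positions: p1 p2 1 p4 1 0 1 p8 1 0 1 0 1 1 0 p16 1 0 0 0 1 0 1 0 1 0 0 0 1 1 0
p1 (pos 1,3,5,7,9,11,13,15,17,19,21,23,25,27,29,31): XOR of data positions = 1⊕1⊕1⊕1⊕1⊕1⊕0⊕1⊕0⊕1⊕1⊕1⊕0⊕1⊕0 = 1
p2 (pos 2,3,6,7,10,11,14,15,18,19,22,23,26,27,30,31): XOR of data positions = 1⊕0⊕1⊕0⊕1⊕1⊕0⊕0⊕0⊕0⊕1⊕0⊕0⊕1⊕0 = 0
p4 (pos 4,5,6,7,12,13,14,15,20,21,22,23,28,29,30,31): XOR of data positions = 1⊕0⊕1⊕0⊕1⊕1⊕0⊕0⊕1⊕0⊕1⊕0⊕1⊕1⊕0 = 0
p8 (pos 8,9,10,11,12,13,14,15,24,25,26,27,28,29,30,31): XOR of data positions = 1⊕0⊕1⊕0⊕1⊕1⊕0⊕0⊕1⊕0⊕0⊕0⊕1⊕1⊕0 = 1
p16 (pos 16,17,18,19,20,21,22,23,24,25,26,27,28,29,30,31): XOR of data positions = 1⊕0⊕0⊕0⊕1⊕0⊕1⊕0⊕1⊕0⊕0⊕0⊕1⊕1⊕0 = 0
Codeword: 1010101110101100100010101000110

1010101110101100100010101000110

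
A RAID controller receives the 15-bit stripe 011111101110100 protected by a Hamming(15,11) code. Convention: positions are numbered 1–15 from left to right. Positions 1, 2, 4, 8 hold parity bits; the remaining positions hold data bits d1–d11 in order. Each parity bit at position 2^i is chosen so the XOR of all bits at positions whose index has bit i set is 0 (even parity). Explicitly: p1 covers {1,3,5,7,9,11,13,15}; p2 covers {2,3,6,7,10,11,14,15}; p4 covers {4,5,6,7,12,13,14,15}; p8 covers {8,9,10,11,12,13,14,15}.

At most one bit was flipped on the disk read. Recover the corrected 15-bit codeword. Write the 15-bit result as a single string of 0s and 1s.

s1 (pos 1,3,5,7,9,11,13,15): 0⊕1⊕1⊕1⊕1⊕1⊕1⊕0 = 0
s2 (pos 2,3,6,7,10,11,14,15): 1⊕1⊕1⊕1⊕1⊕1⊕0⊕0 = 0
s4 (pos 4,5,6,7,12,13,14,15): 1⊕1⊕1⊕1⊕0⊕1⊕0⊕0 = 1
s8 (pos 8,9,10,11,12,13,14,15): 0⊕1⊕1⊕1⊕0⊕1⊕0⊕0 = 0
Syndrome s8…s1 = 0100 → error at position 4.
Flip position 4: 011111101110100 → 011011101110100

011011101110100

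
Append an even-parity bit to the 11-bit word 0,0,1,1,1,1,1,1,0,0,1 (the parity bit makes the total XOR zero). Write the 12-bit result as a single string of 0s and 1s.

001111110011

XOR of the 11 data bits: 0⊕0⊕1⊕1⊕1⊕1⊕1⊕1⊕0⊕0⊕1 = 1
Parity bit = 1 (so all 12 bits XOR to 0).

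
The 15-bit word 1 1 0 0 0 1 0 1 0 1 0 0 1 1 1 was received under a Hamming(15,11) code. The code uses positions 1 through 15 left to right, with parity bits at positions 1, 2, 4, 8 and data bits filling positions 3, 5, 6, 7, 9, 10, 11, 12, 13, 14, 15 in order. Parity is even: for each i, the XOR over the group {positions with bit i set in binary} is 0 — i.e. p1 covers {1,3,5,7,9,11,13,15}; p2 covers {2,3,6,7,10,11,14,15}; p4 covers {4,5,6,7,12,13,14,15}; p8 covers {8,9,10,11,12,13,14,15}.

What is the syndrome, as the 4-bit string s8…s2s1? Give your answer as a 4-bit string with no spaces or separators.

s1 (pos 1,3,5,7,9,11,13,15): 1⊕0⊕0⊕0⊕0⊕0⊕1⊕1 = 1
s2 (pos 2,3,6,7,10,11,14,15): 1⊕0⊕1⊕0⊕1⊕0⊕1⊕1 = 1
s4 (pos 4,5,6,7,12,13,14,15): 0⊕0⊕1⊕0⊕0⊕1⊕1⊕1 = 0
s8 (pos 8,9,10,11,12,13,14,15): 1⊕0⊕1⊕0⊕0⊕1⊕1⊕1 = 1
Syndrome s8…s1 = 1011 → error at position 11.

1011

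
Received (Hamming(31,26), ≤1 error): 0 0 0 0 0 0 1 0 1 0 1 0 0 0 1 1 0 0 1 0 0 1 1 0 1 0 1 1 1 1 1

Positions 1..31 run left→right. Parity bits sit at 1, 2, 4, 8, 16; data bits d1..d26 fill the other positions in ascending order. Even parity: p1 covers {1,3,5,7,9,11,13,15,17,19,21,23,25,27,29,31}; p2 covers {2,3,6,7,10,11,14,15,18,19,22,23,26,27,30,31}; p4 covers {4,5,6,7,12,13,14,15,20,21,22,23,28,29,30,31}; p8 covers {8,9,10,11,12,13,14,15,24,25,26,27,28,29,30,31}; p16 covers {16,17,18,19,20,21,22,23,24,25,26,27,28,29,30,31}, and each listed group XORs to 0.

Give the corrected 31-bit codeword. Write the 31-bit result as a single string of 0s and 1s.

0000001011100011001001101011111

s1 (pos 1,3,5,7,9,11,13,15,17,19,21,23,25,27,29,31): 0⊕0⊕0⊕1⊕1⊕1⊕0⊕1⊕0⊕1⊕0⊕1⊕1⊕1⊕1⊕1 = 0
s2 (pos 2,3,6,7,10,11,14,15,18,19,22,23,26,27,30,31): 0⊕0⊕0⊕1⊕0⊕1⊕0⊕1⊕0⊕1⊕1⊕1⊕0⊕1⊕1⊕1 = 1
s4 (pos 4,5,6,7,12,13,14,15,20,21,22,23,28,29,30,31): 0⊕0⊕0⊕1⊕0⊕0⊕0⊕1⊕0⊕0⊕1⊕1⊕1⊕1⊕1⊕1 = 0
s8 (pos 8,9,10,11,12,13,14,15,24,25,26,27,28,29,30,31): 0⊕1⊕0⊕1⊕0⊕0⊕0⊕1⊕0⊕1⊕0⊕1⊕1⊕1⊕1⊕1 = 1
s16 (pos 16,17,18,19,20,21,22,23,24,25,26,27,28,29,30,31): 1⊕0⊕0⊕1⊕0⊕0⊕1⊕1⊕0⊕1⊕0⊕1⊕1⊕1⊕1⊕1 = 0
Syndrome s16…s1 = 01010 → error at position 10.
Flip position 10: 0000001010100011001001101011111 → 0000001011100011001001101011111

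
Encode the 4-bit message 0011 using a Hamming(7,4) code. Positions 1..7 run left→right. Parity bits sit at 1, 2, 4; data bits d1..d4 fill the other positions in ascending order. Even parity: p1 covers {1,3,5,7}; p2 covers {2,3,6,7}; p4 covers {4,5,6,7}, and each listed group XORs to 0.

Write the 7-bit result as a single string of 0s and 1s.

1000011

Place data at non-parity positions: p1 p2 0 p4 0 1 1
p1 (pos 1,3,5,7): XOR of data positions = 0⊕0⊕1 = 1
p2 (pos 2,3,6,7): XOR of data positions = 0⊕1⊕1 = 0
p4 (pos 4,5,6,7): XOR of data positions = 0⊕1⊕1 = 0
Codeword: 1000011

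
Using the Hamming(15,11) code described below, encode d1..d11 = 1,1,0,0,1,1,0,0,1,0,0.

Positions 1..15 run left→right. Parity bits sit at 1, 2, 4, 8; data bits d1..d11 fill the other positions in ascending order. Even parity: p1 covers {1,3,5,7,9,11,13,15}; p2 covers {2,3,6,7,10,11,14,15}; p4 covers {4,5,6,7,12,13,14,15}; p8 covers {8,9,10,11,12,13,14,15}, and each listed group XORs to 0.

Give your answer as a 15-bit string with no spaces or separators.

Place data at non-parity positions: p1 p2 1 p4 1 0 0 p8 1 1 0 0 1 0 0
p1 (pos 1,3,5,7,9,11,13,15): XOR of data positions = 1⊕1⊕0⊕1⊕0⊕1⊕0 = 0
p2 (pos 2,3,6,7,10,11,14,15): XOR of data positions = 1⊕0⊕0⊕1⊕0⊕0⊕0 = 0
p4 (pos 4,5,6,7,12,13,14,15): XOR of data positions = 1⊕0⊕0⊕0⊕1⊕0⊕0 = 0
p8 (pos 8,9,10,11,12,13,14,15): XOR of data positions = 1⊕1⊕0⊕0⊕1⊕0⊕0 = 1
Codeword: 001010011100100

001010011100100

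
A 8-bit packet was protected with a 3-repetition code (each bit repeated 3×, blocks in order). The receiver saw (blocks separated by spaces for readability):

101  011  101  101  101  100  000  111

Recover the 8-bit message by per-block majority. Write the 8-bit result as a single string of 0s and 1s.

Block 1 (101): 2 ones → 1
Block 2 (011): 2 ones → 1
Block 3 (101): 2 ones → 1
Block 4 (101): 2 ones → 1
Block 5 (101): 2 ones → 1
Block 6 (100): 1 one → 0
Block 7 (000): 0 ones → 0
Block 8 (111): 3 ones → 1

11111001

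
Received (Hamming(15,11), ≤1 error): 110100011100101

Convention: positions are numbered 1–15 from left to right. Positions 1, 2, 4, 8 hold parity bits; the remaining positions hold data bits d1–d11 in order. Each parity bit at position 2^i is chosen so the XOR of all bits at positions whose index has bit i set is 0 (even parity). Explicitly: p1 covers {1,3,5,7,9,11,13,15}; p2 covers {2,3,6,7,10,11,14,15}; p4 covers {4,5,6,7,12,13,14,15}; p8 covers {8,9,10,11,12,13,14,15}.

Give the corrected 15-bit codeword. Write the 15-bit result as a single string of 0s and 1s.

s1 (pos 1,3,5,7,9,11,13,15): 1⊕0⊕0⊕0⊕1⊕0⊕1⊕1 = 0
s2 (pos 2,3,6,7,10,11,14,15): 1⊕0⊕0⊕0⊕1⊕0⊕0⊕1 = 1
s4 (pos 4,5,6,7,12,13,14,15): 1⊕0⊕0⊕0⊕0⊕1⊕0⊕1 = 1
s8 (pos 8,9,10,11,12,13,14,15): 1⊕1⊕1⊕0⊕0⊕1⊕0⊕1 = 1
Syndrome s8…s1 = 1110 → error at position 14.
Flip position 14: 110100011100101 → 110100011100111

110100011100111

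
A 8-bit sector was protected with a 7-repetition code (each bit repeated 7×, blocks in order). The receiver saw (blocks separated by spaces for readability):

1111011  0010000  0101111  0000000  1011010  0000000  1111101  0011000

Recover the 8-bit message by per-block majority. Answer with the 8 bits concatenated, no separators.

Block 1 (1111011): 6 ones → 1
Block 2 (0010000): 1 one → 0
Block 3 (0101111): 5 ones → 1
Block 4 (0000000): 0 ones → 0
Block 5 (1011010): 4 ones → 1
Block 6 (0000000): 0 ones → 0
Block 7 (1111101): 6 ones → 1
Block 8 (0011000): 2 ones → 0

10101010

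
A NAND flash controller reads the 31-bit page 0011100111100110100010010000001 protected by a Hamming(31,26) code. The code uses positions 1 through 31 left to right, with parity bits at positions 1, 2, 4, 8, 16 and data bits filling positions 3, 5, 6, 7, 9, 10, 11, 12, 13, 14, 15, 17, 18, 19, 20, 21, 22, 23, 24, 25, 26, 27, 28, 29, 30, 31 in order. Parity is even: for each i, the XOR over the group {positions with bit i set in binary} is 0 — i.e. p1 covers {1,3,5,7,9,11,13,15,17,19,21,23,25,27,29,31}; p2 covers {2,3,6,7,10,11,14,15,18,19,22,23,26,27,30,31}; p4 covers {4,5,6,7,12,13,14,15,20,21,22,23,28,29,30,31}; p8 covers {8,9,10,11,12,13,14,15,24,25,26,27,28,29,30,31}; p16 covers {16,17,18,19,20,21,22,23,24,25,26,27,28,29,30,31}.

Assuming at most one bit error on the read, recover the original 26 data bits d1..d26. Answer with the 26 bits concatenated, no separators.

s1 (pos 1,3,5,7,9,11,13,15,17,19,21,23,25,27,29,31): 0⊕1⊕1⊕0⊕1⊕1⊕0⊕1⊕1⊕0⊕1⊕0⊕0⊕0⊕0⊕1 = 0
s2 (pos 2,3,6,7,10,11,14,15,18,19,22,23,26,27,30,31): 0⊕1⊕0⊕0⊕1⊕1⊕1⊕1⊕0⊕0⊕0⊕0⊕0⊕0⊕0⊕1 = 0
s4 (pos 4,5,6,7,12,13,14,15,20,21,22,23,28,29,30,31): 1⊕1⊕0⊕0⊕0⊕0⊕1⊕1⊕0⊕1⊕0⊕0⊕0⊕0⊕0⊕1 = 0
s8 (pos 8,9,10,11,12,13,14,15,24,25,26,27,28,29,30,31): 1⊕1⊕1⊕1⊕0⊕0⊕1⊕1⊕1⊕0⊕0⊕0⊕0⊕0⊕0⊕1 = 0
s16 (pos 16,17,18,19,20,21,22,23,24,25,26,27,28,29,30,31): 0⊕1⊕0⊕0⊕0⊕1⊕0⊕0⊕1⊕0⊕0⊕0⊕0⊕0⊕0⊕1 = 0
Syndrome s16…s1 = 00000 → no error.
Read data bits from positions 3,5,6,7,9,10,11,12,13,14,15,17,18,19,20,21,22,23,24,25,26,27,28,29,30,31: 11001110011100010010000001

11001110011100010010000001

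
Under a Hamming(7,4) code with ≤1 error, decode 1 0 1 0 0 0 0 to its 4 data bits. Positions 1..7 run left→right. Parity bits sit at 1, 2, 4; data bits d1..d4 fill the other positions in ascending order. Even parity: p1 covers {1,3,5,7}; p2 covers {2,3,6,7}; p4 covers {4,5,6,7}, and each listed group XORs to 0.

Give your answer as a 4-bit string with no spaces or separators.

s1 (pos 1,3,5,7): 1⊕1⊕0⊕0 = 0
s2 (pos 2,3,6,7): 0⊕1⊕0⊕0 = 1
s4 (pos 4,5,6,7): 0⊕0⊕0⊕0 = 0
Syndrome s4…s1 = 010 → error at position 2.
Flip position 2: 1010000 → 1110000
Read data bits from positions 3,5,6,7: 1000

1000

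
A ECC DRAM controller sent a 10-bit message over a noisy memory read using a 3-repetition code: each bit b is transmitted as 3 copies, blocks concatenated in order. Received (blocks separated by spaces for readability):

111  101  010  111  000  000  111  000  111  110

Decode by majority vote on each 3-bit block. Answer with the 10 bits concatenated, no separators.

1101001011

Block 1 (111): 3 ones → 1
Block 2 (101): 2 ones → 1
Block 3 (010): 1 one → 0
Block 4 (111): 3 ones → 1
Block 5 (000): 0 ones → 0
Block 6 (000): 0 ones → 0
Block 7 (111): 3 ones → 1
Block 8 (000): 0 ones → 0
Block 9 (111): 3 ones → 1
Block 10 (110): 2 ones → 1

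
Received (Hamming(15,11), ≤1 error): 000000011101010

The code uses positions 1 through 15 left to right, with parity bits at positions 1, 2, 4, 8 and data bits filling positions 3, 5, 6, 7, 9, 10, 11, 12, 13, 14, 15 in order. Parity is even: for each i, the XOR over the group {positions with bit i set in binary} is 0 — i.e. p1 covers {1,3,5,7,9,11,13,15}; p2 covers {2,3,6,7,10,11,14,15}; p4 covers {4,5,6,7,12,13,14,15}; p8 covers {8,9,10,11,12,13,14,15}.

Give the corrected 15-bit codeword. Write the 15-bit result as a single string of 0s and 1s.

000000010101010

s1 (pos 1,3,5,7,9,11,13,15): 0⊕0⊕0⊕0⊕1⊕0⊕0⊕0 = 1
s2 (pos 2,3,6,7,10,11,14,15): 0⊕0⊕0⊕0⊕1⊕0⊕1⊕0 = 0
s4 (pos 4,5,6,7,12,13,14,15): 0⊕0⊕0⊕0⊕1⊕0⊕1⊕0 = 0
s8 (pos 8,9,10,11,12,13,14,15): 1⊕1⊕1⊕0⊕1⊕0⊕1⊕0 = 1
Syndrome s8…s1 = 1001 → error at position 9.
Flip position 9: 000000011101010 → 000000010101010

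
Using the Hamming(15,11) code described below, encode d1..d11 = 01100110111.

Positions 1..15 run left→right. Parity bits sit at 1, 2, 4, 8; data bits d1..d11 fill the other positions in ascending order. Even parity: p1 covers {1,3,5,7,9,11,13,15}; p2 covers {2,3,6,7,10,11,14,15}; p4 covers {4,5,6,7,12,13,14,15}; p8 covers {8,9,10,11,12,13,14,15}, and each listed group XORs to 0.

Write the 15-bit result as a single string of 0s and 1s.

010111010110111

Place data at non-parity positions: p1 p2 0 p4 1 1 0 p8 0 1 1 0 1 1 1
p1 (pos 1,3,5,7,9,11,13,15): XOR of data positions = 0⊕1⊕0⊕0⊕1⊕1⊕1 = 0
p2 (pos 2,3,6,7,10,11,14,15): XOR of data positions = 0⊕1⊕0⊕1⊕1⊕1⊕1 = 1
p4 (pos 4,5,6,7,12,13,14,15): XOR of data positions = 1⊕1⊕0⊕0⊕1⊕1⊕1 = 1
p8 (pos 8,9,10,11,12,13,14,15): XOR of data positions = 0⊕1⊕1⊕0⊕1⊕1⊕1 = 1
Codeword: 010111010110111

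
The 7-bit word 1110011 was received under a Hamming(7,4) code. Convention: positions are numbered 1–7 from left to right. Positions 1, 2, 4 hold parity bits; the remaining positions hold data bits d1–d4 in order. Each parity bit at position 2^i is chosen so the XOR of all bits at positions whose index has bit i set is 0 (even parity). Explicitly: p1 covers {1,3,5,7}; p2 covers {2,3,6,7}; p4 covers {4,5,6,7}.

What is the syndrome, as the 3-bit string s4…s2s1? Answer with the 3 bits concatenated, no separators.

s1 (pos 1,3,5,7): 1⊕1⊕0⊕1 = 1
s2 (pos 2,3,6,7): 1⊕1⊕1⊕1 = 0
s4 (pos 4,5,6,7): 0⊕0⊕1⊕1 = 0
Syndrome s4…s1 = 001 → error at position 1.

001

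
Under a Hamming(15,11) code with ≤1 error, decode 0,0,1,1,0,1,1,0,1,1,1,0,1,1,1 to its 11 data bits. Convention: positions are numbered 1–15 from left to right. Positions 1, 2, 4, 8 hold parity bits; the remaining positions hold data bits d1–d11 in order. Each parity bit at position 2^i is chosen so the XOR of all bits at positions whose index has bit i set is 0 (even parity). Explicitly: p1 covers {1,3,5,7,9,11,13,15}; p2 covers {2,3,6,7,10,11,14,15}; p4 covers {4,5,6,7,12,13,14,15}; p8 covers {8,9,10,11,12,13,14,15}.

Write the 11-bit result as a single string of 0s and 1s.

s1 (pos 1,3,5,7,9,11,13,15): 0⊕1⊕0⊕1⊕1⊕1⊕1⊕1 = 0
s2 (pos 2,3,6,7,10,11,14,15): 0⊕1⊕1⊕1⊕1⊕1⊕1⊕1 = 1
s4 (pos 4,5,6,7,12,13,14,15): 1⊕0⊕1⊕1⊕0⊕1⊕1⊕1 = 0
s8 (pos 8,9,10,11,12,13,14,15): 0⊕1⊕1⊕1⊕0⊕1⊕1⊕1 = 0
Syndrome s8…s1 = 0010 → error at position 2.
Flip position 2: 001101101110111 → 011101101110111
Read data bits from positions 3,5,6,7,9,10,11,12,13,14,15: 10111110111

10111110111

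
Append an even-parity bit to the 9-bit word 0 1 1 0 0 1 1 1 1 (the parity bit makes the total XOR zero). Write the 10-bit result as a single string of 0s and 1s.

0110011110

XOR of the 9 data bits: 0⊕1⊕1⊕0⊕0⊕1⊕1⊕1⊕1 = 0
Parity bit = 0 (so all 10 bits XOR to 0).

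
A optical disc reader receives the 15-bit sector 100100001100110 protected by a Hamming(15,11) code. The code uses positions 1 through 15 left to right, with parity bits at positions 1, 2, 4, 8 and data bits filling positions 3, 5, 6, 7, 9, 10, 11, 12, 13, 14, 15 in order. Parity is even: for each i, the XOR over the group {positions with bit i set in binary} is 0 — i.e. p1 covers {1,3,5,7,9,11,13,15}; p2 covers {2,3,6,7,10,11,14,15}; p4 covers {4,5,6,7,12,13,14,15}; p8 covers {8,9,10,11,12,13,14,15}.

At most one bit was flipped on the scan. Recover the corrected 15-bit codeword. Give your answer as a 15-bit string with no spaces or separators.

100110001100110

s1 (pos 1,3,5,7,9,11,13,15): 1⊕0⊕0⊕0⊕1⊕0⊕1⊕0 = 1
s2 (pos 2,3,6,7,10,11,14,15): 0⊕0⊕0⊕0⊕1⊕0⊕1⊕0 = 0
s4 (pos 4,5,6,7,12,13,14,15): 1⊕0⊕0⊕0⊕0⊕1⊕1⊕0 = 1
s8 (pos 8,9,10,11,12,13,14,15): 0⊕1⊕1⊕0⊕0⊕1⊕1⊕0 = 0
Syndrome s8…s1 = 0101 → error at position 5.
Flip position 5: 100100001100110 → 100110001100110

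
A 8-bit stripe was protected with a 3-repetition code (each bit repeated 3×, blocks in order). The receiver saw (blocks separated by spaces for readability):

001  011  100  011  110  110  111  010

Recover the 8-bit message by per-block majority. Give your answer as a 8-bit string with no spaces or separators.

01011110

Block 1 (001): 1 one → 0
Block 2 (011): 2 ones → 1
Block 3 (100): 1 one → 0
Block 4 (011): 2 ones → 1
Block 5 (110): 2 ones → 1
Block 6 (110): 2 ones → 1
Block 7 (111): 3 ones → 1
Block 8 (010): 1 one → 0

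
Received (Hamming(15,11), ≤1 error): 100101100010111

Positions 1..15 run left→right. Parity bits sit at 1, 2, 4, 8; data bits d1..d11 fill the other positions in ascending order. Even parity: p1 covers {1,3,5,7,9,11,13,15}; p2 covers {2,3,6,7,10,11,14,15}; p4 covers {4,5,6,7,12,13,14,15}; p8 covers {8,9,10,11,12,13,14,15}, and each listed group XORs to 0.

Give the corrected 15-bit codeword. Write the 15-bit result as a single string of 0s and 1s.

s1 (pos 1,3,5,7,9,11,13,15): 1⊕0⊕0⊕1⊕0⊕1⊕1⊕1 = 1
s2 (pos 2,3,6,7,10,11,14,15): 0⊕0⊕1⊕1⊕0⊕1⊕1⊕1 = 1
s4 (pos 4,5,6,7,12,13,14,15): 1⊕0⊕1⊕1⊕0⊕1⊕1⊕1 = 0
s8 (pos 8,9,10,11,12,13,14,15): 0⊕0⊕0⊕1⊕0⊕1⊕1⊕1 = 0
Syndrome s8…s1 = 0011 → error at position 3.
Flip position 3: 100101100010111 → 101101100010111

101101100010111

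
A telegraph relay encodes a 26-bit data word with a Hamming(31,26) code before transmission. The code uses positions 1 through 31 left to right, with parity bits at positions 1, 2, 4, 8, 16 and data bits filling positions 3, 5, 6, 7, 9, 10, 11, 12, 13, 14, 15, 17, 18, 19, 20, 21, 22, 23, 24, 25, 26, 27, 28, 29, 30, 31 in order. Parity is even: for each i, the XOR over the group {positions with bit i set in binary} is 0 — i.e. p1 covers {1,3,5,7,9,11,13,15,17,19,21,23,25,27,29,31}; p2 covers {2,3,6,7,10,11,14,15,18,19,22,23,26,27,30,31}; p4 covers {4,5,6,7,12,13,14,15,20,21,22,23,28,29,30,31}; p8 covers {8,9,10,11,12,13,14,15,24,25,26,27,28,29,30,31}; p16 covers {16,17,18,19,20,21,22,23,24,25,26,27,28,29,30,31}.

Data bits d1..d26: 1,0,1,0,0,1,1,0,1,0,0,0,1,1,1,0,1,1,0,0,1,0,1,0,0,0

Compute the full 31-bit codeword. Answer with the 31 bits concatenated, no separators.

Place data at non-parity positions: p1 p2 1 p4 0 1 0 p8 0 1 1 0 1 0 0 p16 0 1 1 1 0 1 1 0 0 1 0 1 0 0 0
p1 (pos 1,3,5,7,9,11,13,15,17,19,21,23,25,27,29,31): XOR of data positions = 1⊕0⊕0⊕0⊕1⊕1⊕0⊕0⊕1⊕0⊕1⊕0⊕0⊕0⊕0 = 1
p2 (pos 2,3,6,7,10,11,14,15,18,19,22,23,26,27,30,31): XOR of data positions = 1⊕1⊕0⊕1⊕1⊕0⊕0⊕1⊕1⊕1⊕1⊕1⊕0⊕0⊕0 = 1
p4 (pos 4,5,6,7,12,13,14,15,20,21,22,23,28,29,30,31): XOR of data positions = 0⊕1⊕0⊕0⊕1⊕0⊕0⊕1⊕0⊕1⊕1⊕1⊕0⊕0⊕0 = 0
p8 (pos 8,9,10,11,12,13,14,15,24,25,26,27,28,29,30,31): XOR of data positions = 0⊕1⊕1⊕0⊕1⊕0⊕0⊕0⊕0⊕1⊕0⊕1⊕0⊕0⊕0 = 1
p16 (pos 16,17,18,19,20,21,22,23,24,25,26,27,28,29,30,31): XOR of data positions = 0⊕1⊕1⊕1⊕0⊕1⊕1⊕0⊕0⊕1⊕0⊕1⊕0⊕0⊕0 = 1
Codeword: 1110010101101001011101100101000

1110010101101001011101100101000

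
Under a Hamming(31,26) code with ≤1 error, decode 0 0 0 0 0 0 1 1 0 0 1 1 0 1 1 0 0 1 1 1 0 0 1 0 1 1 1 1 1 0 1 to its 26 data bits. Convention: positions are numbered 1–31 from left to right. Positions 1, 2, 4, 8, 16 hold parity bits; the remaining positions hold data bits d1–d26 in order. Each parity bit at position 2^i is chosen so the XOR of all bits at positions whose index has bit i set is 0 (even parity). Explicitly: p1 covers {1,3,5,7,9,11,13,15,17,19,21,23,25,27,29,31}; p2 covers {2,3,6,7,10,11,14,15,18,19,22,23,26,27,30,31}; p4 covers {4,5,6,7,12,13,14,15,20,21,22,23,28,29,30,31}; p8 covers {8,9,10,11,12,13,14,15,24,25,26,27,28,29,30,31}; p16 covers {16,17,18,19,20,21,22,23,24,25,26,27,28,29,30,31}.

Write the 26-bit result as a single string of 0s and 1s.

s1 (pos 1,3,5,7,9,11,13,15,17,19,21,23,25,27,29,31): 0⊕0⊕0⊕1⊕0⊕1⊕0⊕1⊕0⊕1⊕0⊕1⊕1⊕1⊕1⊕1 = 1
s2 (pos 2,3,6,7,10,11,14,15,18,19,22,23,26,27,30,31): 0⊕0⊕0⊕1⊕0⊕1⊕1⊕1⊕1⊕1⊕0⊕1⊕1⊕1⊕0⊕1 = 0
s4 (pos 4,5,6,7,12,13,14,15,20,21,22,23,28,29,30,31): 0⊕0⊕0⊕1⊕1⊕0⊕1⊕1⊕1⊕0⊕0⊕1⊕1⊕1⊕0⊕1 = 1
s8 (pos 8,9,10,11,12,13,14,15,24,25,26,27,28,29,30,31): 1⊕0⊕0⊕1⊕1⊕0⊕1⊕1⊕0⊕1⊕1⊕1⊕1⊕1⊕0⊕1 = 1
s16 (pos 16,17,18,19,20,21,22,23,24,25,26,27,28,29,30,31): 0⊕0⊕1⊕1⊕1⊕0⊕0⊕1⊕0⊕1⊕1⊕1⊕1⊕1⊕0⊕1 = 0
Syndrome s16…s1 = 01101 → error at position 13.
Flip position 13: 0000001100110110011100101111101 → 0000001100111110011100101111101
Read data bits from positions 3,5,6,7,9,10,11,12,13,14,15,17,18,19,20,21,22,23,24,25,26,27,28,29,30,31: 00010011111011100101111101

00010011111011100101111101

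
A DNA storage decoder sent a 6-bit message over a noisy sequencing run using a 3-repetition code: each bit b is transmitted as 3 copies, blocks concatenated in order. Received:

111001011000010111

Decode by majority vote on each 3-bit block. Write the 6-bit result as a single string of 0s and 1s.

Block 1 (111): 3 ones → 1
Block 2 (001): 1 one → 0
Block 3 (011): 2 ones → 1
Block 4 (000): 0 ones → 0
Block 5 (010): 1 one → 0
Block 6 (111): 3 ones → 1

101001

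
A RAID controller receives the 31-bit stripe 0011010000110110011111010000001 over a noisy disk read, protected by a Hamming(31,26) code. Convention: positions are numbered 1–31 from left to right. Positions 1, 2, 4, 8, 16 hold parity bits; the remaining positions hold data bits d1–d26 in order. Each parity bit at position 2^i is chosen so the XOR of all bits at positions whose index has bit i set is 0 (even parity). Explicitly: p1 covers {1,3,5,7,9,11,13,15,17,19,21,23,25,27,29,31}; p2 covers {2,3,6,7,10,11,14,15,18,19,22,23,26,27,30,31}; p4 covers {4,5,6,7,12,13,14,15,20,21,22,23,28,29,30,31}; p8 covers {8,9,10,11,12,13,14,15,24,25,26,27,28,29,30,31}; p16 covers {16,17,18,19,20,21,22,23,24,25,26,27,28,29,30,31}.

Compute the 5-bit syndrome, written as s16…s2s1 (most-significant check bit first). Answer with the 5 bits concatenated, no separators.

s1 (pos 1,3,5,7,9,11,13,15,17,19,21,23,25,27,29,31): 0⊕1⊕0⊕0⊕0⊕1⊕0⊕1⊕0⊕1⊕1⊕0⊕0⊕0⊕0⊕1 = 0
s2 (pos 2,3,6,7,10,11,14,15,18,19,22,23,26,27,30,31): 0⊕1⊕1⊕0⊕0⊕1⊕1⊕1⊕1⊕1⊕1⊕0⊕0⊕0⊕0⊕1 = 1
s4 (pos 4,5,6,7,12,13,14,15,20,21,22,23,28,29,30,31): 1⊕0⊕1⊕0⊕1⊕0⊕1⊕1⊕1⊕1⊕1⊕0⊕0⊕0⊕0⊕1 = 1
s8 (pos 8,9,10,11,12,13,14,15,24,25,26,27,28,29,30,31): 0⊕0⊕0⊕1⊕1⊕0⊕1⊕1⊕1⊕0⊕0⊕0⊕0⊕0⊕0⊕1 = 0
s16 (pos 16,17,18,19,20,21,22,23,24,25,26,27,28,29,30,31): 0⊕0⊕1⊕1⊕1⊕1⊕1⊕0⊕1⊕0⊕0⊕0⊕0⊕0⊕0⊕1 = 1
Syndrome s16…s1 = 10110 → error at position 22.

10110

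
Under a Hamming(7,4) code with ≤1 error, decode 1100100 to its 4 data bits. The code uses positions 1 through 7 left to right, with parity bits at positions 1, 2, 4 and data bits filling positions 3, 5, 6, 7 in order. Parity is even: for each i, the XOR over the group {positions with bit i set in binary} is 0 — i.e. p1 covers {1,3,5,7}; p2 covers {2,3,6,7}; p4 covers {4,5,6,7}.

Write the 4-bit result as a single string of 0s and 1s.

s1 (pos 1,3,5,7): 1⊕0⊕1⊕0 = 0
s2 (pos 2,3,6,7): 1⊕0⊕0⊕0 = 1
s4 (pos 4,5,6,7): 0⊕1⊕0⊕0 = 1
Syndrome s4…s1 = 110 → error at position 6.
Flip position 6: 1100100 → 1100110
Read data bits from positions 3,5,6,7: 0110

0110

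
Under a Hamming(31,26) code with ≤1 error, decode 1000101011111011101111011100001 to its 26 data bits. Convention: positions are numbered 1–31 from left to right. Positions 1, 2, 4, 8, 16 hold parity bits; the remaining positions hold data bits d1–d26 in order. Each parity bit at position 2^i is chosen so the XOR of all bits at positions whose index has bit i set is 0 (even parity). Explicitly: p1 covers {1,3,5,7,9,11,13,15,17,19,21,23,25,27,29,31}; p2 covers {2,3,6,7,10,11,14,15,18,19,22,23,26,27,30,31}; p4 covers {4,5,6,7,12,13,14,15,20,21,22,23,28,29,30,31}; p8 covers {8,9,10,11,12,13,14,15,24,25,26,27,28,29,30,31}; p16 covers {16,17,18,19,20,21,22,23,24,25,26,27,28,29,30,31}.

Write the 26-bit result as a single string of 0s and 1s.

01011111101101111011100001

s1 (pos 1,3,5,7,9,11,13,15,17,19,21,23,25,27,29,31): 1⊕0⊕1⊕1⊕1⊕1⊕1⊕1⊕1⊕1⊕1⊕0⊕1⊕0⊕0⊕1 = 0
s2 (pos 2,3,6,7,10,11,14,15,18,19,22,23,26,27,30,31): 0⊕0⊕0⊕1⊕1⊕1⊕0⊕1⊕0⊕1⊕1⊕0⊕1⊕0⊕0⊕1 = 0
s4 (pos 4,5,6,7,12,13,14,15,20,21,22,23,28,29,30,31): 0⊕1⊕0⊕1⊕1⊕1⊕0⊕1⊕1⊕1⊕1⊕0⊕0⊕0⊕0⊕1 = 1
s8 (pos 8,9,10,11,12,13,14,15,24,25,26,27,28,29,30,31): 0⊕1⊕1⊕1⊕1⊕1⊕0⊕1⊕1⊕1⊕1⊕0⊕0⊕0⊕0⊕1 = 0
s16 (pos 16,17,18,19,20,21,22,23,24,25,26,27,28,29,30,31): 1⊕1⊕0⊕1⊕1⊕1⊕1⊕0⊕1⊕1⊕1⊕0⊕0⊕0⊕0⊕1 = 0
Syndrome s16…s1 = 00100 → error at position 4.
Flip position 4: 1000101011111011101111011100001 → 1001101011111011101111011100001
Read data bits from positions 3,5,6,7,9,10,11,12,13,14,15,17,18,19,20,21,22,23,24,25,26,27,28,29,30,31: 01011111101101111011100001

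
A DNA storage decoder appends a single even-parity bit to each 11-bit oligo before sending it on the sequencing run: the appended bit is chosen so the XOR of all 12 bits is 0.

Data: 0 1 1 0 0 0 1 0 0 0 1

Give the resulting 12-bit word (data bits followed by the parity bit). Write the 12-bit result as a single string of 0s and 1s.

011000100010

XOR of the 11 data bits: 0⊕1⊕1⊕0⊕0⊕0⊕1⊕0⊕0⊕0⊕1 = 0
Parity bit = 0 (so all 12 bits XOR to 0).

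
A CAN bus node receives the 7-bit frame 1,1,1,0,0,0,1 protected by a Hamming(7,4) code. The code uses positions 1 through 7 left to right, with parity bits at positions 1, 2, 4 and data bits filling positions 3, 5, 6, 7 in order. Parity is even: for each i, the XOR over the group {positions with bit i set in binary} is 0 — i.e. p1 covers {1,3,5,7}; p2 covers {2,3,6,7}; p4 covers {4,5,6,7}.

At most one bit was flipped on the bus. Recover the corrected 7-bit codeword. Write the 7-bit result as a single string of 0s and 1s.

s1 (pos 1,3,5,7): 1⊕1⊕0⊕1 = 1
s2 (pos 2,3,6,7): 1⊕1⊕0⊕1 = 1
s4 (pos 4,5,6,7): 0⊕0⊕0⊕1 = 1
Syndrome s4…s1 = 111 → error at position 7.
Flip position 7: 1110001 → 1110000

1110000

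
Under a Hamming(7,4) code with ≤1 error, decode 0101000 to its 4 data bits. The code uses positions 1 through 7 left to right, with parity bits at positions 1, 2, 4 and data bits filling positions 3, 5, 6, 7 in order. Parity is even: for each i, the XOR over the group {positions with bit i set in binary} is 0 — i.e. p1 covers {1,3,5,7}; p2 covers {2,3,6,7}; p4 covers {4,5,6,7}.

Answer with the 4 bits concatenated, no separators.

0010

s1 (pos 1,3,5,7): 0⊕0⊕0⊕0 = 0
s2 (pos 2,3,6,7): 1⊕0⊕0⊕0 = 1
s4 (pos 4,5,6,7): 1⊕0⊕0⊕0 = 1
Syndrome s4…s1 = 110 → error at position 6.
Flip position 6: 0101000 → 0101010
Read data bits from positions 3,5,6,7: 0010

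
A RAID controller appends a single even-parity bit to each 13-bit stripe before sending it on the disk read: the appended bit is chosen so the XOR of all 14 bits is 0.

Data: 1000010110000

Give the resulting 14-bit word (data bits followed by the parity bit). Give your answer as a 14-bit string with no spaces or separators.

XOR of the 13 data bits: 1⊕0⊕0⊕0⊕0⊕1⊕0⊕1⊕1⊕0⊕0⊕0⊕0 = 0
Parity bit = 0 (so all 14 bits XOR to 0).

10000101100000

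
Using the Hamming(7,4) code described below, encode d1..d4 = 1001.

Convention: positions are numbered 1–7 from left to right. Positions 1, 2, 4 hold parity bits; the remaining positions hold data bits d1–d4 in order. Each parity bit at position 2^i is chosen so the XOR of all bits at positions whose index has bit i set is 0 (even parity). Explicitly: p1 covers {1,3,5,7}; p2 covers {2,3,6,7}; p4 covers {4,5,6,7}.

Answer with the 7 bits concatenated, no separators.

Place data at non-parity positions: p1 p2 1 p4 0 0 1
p1 (pos 1,3,5,7): XOR of data positions = 1⊕0⊕1 = 0
p2 (pos 2,3,6,7): XOR of data positions = 1⊕0⊕1 = 0
p4 (pos 4,5,6,7): XOR of data positions = 0⊕0⊕1 = 1
Codeword: 0011001

0011001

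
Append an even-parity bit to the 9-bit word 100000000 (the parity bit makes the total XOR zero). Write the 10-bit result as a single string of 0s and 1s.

XOR of the 9 data bits: 1⊕0⊕0⊕0⊕0⊕0⊕0⊕0⊕0 = 1
Parity bit = 1 (so all 10 bits XOR to 0).

1000000001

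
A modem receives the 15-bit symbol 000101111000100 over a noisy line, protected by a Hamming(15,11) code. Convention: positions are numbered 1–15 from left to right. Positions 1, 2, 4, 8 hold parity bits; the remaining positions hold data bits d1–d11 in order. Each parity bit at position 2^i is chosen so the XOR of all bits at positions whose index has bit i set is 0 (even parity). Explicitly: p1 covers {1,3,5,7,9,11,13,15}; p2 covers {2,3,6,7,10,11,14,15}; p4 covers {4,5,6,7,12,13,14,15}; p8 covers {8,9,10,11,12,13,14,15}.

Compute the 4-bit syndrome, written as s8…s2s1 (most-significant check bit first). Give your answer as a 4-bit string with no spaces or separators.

1001

s1 (pos 1,3,5,7,9,11,13,15): 0⊕0⊕0⊕1⊕1⊕0⊕1⊕0 = 1
s2 (pos 2,3,6,7,10,11,14,15): 0⊕0⊕1⊕1⊕0⊕0⊕0⊕0 = 0
s4 (pos 4,5,6,7,12,13,14,15): 1⊕0⊕1⊕1⊕0⊕1⊕0⊕0 = 0
s8 (pos 8,9,10,11,12,13,14,15): 1⊕1⊕0⊕0⊕0⊕1⊕0⊕0 = 1
Syndrome s8…s1 = 1001 → error at position 9.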